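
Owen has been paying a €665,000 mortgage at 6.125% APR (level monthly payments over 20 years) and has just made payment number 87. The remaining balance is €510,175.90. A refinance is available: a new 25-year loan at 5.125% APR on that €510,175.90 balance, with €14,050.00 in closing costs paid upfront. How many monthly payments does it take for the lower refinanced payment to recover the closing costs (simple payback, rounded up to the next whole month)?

8 months

Current payment = 665,000 × 6.125%/12 / (1 − (1+0.0051042)^−240) = €4,812.35.
Refinanced payment = 510,175.90 × 0.0042708 / (1 − (1+0.0042708)^−300) = €3,019.71.
Monthly savings = €4,812.35 − €3,019.71 = €1,792.64.
Break-even = €14,050.00 / €1,792.64 = 7.84 → 8 months.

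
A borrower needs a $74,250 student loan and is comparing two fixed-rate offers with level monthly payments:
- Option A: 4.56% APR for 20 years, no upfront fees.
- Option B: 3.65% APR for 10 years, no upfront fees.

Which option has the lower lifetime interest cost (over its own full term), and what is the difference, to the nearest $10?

Option B by $24,580

Option A: at 4.56% the monthly rate is 0.0038000, so the payment is 74,250 × 0.0038000 / (1 − 1.0038000^−240) = $472.15.
Total interest on Option A = 240 × $472.15 − $74,250 = $39,066.00.
Option B: monthly rate = 3.65%/12 = 0.0030417; payment = 74,250 × 0.0030417 / (1 − (1+0.0030417)^−120) = $739.46.
Total interest on Option B = 120 × $739.46 − $74,250 = $14,485.20.
Option B is lower by $24,580.80.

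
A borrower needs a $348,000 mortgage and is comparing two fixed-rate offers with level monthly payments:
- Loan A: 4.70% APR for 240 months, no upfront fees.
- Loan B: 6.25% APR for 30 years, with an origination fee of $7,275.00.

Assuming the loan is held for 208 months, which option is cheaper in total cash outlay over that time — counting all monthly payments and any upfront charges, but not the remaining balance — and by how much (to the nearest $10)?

Loan B by $12,830

Loan A: at 4.70% the monthly rate is 0.0039167, so the payment is 348,000 × 0.0039167 / (1 − 1.0039167^−240) = $2,239.37.
Loan B: at 6.25% the monthly rate is 0.0052083, so the payment is 348,000 × 0.0052083 / (1 − 1.0052083^−360) = $2,142.70.
Over 208 months: Loan A costs 208 × $2,239.37 = $465,788.96; Loan B costs 208 × $2,142.70 + $7,275.00 = $452,956.60.
Loan B is cheaper by $465,788.96 − $452,956.60 = $12,832.36.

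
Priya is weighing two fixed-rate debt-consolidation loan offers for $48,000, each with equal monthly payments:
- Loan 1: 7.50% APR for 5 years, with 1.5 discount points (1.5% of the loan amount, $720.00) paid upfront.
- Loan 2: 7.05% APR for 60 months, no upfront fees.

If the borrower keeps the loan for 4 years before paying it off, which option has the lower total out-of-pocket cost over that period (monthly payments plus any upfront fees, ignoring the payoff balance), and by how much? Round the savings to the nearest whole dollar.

Loan 1: monthly rate = 7.5%/12 = 0.0062500; payment = 48,000 × 0.0062500 / (1 − (1+0.0062500)^−60) = $961.82.
Loan 2: at 7.05% the monthly rate is 0.0058750, so the payment is 48,000 × 0.0058750 / (1 − 1.0058750^−60) = $951.59.
Over 48 months: Loan 1 costs 48 × $961.82 + $720.00 = $46,887.36; Loan 2 costs 48 × $951.59 = $45,676.32.
Loan 2 is cheaper by $46,887.36 − $45,676.32 = $1,211.04.

Loan 2 by $1,211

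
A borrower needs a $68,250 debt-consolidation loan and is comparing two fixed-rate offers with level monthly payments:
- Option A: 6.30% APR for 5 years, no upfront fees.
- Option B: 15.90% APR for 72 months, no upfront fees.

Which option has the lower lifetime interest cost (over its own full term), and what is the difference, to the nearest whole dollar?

Option A: monthly rate = 6.3%/12 = 0.0052500; payment = 68,250 × 0.0052500 / (1 − (1+0.0052500)^−60) = $1,329.01.
Total interest on Option A = 60 × $1,329.01 − $68,250 = $11,490.60.
Option B: monthly rate = 15.9%/12 = 0.0132500; payment = 68,250 × 0.0132500 / (1 − (1+0.0132500)^−72) = $1,476.71.
Total interest on Option B = 72 × $1,476.71 − $68,250 = $38,073.12.
Option A is lower by $26,582.52.

Option A by $26,583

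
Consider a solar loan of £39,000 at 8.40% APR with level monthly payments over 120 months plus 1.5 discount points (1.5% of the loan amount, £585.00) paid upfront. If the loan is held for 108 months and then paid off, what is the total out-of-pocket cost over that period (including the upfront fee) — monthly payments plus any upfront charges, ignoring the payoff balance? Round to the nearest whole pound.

Monthly rate = 8.4%/12 = 0.0070000; payment = 39,000 × 0.0070000 / (1 − (1+0.0070000)^−120) = £481.46.
Total outlay = 108 × £481.46 + £585.00 = £52,582.68.

£52,583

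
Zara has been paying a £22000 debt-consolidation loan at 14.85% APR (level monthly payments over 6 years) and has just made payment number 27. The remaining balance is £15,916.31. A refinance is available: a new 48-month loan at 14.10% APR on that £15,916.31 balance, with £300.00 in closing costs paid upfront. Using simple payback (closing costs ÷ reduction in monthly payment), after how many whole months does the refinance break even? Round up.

11 months

Current payment = 22,000 × 14.85%/12 / (1 − (1+0.0123750)^−72) = £463.40.
Refinanced payment = 15,916.31 × 0.0117500 / (1 − (1+0.0117500)^−48) = £435.74.
Monthly savings = £463.40 − £435.74 = £27.66.
Break-even = £300.00 / £27.66 = 10.85 → 11 months.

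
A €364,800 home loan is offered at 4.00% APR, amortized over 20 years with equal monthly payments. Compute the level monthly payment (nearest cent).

At 4.00% the monthly rate is 0.0033333, so the payment is 364,800 × 0.0033333 / (1 − 1.0033333^−240) = €2,210.62.

€2,210.62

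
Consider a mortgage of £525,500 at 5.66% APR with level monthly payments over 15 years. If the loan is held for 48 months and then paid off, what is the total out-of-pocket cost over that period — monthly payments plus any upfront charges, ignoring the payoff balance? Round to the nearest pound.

£208,249

Monthly rate = 5.66%/12 = 0.0047167; payment = 525,500 × 0.0047167 / (1 − (1+0.0047167)^−180) = £4,338.52.
Total outlay = 48 × £4,338.52 = £208,248.96.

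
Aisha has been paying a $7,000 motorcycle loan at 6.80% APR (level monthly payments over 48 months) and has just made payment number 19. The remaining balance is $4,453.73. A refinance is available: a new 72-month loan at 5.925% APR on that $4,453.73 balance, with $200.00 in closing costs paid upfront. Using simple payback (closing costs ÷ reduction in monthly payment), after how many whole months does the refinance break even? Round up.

Current payment = 7,000 × 6.8%/12 / (1 − (1+0.0056667)^−48) = $166.97.
Refinanced payment = 4,453.73 × 0.0049375 / (1 − (1+0.0049375)^−72) = $73.65.
Monthly savings = $166.97 − $73.65 = $93.32.
Break-even = $200.00 / $93.32 = 2.14 → 3 months.

3 months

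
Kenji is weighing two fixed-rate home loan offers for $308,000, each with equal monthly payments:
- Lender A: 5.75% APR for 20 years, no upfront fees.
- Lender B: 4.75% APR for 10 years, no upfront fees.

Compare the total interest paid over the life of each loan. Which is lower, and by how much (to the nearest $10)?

Lender B by $131,460

Lender A: monthly rate = 5.75%/12 = 0.0047917; payment = 308,000 × 0.0047917 / (1 − (1+0.0047917)^−240) = $2,162.42.
Total interest on Lender A = 240 × $2,162.42 − $308,000 = $210,980.80.
Lender B: at 4.75% the monthly rate is 0.0039583, so the payment is 308,000 × 0.0039583 / (1 − 1.0039583^−120) = $3,229.31.
Total interest on Lender B = 120 × $3,229.31 − $308,000 = $79,517.20.
Lender B is lower by $131,463.60.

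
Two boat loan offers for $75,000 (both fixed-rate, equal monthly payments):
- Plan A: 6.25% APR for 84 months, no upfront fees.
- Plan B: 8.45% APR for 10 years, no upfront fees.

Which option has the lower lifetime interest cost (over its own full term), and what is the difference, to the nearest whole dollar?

Plan A: monthly rate = 6.25%/12 = 0.0052083; payment = 75,000 × 0.0052083 / (1 − (1+0.0052083)^−84) = $1,104.65.
Total interest on Plan A = 84 × $1,104.65 − $75,000 = $17,790.60.
Plan B: at 8.45% the monthly rate is 0.0070417, so the payment is 75,000 × 0.0070417 / (1 − 1.0070417^−120) = $927.89.
Total interest on Plan B = 120 × $927.89 − $75,000 = $36,346.80.
Plan A is lower by $18,556.20.

Plan A by $18,556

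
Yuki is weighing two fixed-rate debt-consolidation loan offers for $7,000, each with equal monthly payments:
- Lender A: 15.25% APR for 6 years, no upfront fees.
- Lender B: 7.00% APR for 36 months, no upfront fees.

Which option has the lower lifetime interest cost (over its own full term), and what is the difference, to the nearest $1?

Lender B by $2,945

Lender A: monthly rate = 15.25%/12 = 0.0127083; payment = 7,000 × 0.0127083 / (1 − (1+0.0127083)^−72) = $148.97.
Total interest on Lender A = 72 × $148.97 − $7,000 = $3,725.84.
Lender B: monthly rate = 7%/12 = 0.0058333; payment = 7,000 × 0.0058333 / (1 − (1+0.0058333)^−36) = $216.14.
Total interest on Lender B = 36 × $216.14 − $7,000 = $781.04.
Lender B is lower by $2,944.80.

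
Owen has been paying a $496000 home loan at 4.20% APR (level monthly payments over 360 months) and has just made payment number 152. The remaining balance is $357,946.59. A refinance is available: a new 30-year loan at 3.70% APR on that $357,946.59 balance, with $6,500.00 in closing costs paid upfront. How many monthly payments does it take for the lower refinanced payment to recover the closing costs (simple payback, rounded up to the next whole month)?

9 months

Current payment = 496,000 × 4.2%/12 / (1 − (1+0.0035000)^−360) = $2,425.53.
Refinanced payment = 357,946.59 × 0.0030833 / (1 − (1+0.0030833)^−360) = $1,647.57.
Monthly savings = $2,425.53 − $1,647.57 = $777.96.
Break-even = $6,500.00 / $777.96 = 8.36 → 9 months.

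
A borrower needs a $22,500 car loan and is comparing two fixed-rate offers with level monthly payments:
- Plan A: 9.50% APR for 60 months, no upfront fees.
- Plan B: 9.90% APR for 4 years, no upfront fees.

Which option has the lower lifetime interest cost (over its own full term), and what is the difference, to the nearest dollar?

Plan A: at 9.50% the monthly rate is 0.0079167, so the payment is 22,500 × 0.0079167 / (1 − 1.0079167^−60) = $472.54.
Total interest on Plan A = 60 × $472.54 − $22,500 = $5,852.40.
Plan B: at 9.90% the monthly rate is 0.0082500, so the payment is 22,500 × 0.0082500 / (1 − 1.0082500^−48) = $569.58.
Total interest on Plan B = 48 × $569.58 − $22,500 = $4,839.84.
Plan B is lower by $1,012.56.

Plan B by $1,013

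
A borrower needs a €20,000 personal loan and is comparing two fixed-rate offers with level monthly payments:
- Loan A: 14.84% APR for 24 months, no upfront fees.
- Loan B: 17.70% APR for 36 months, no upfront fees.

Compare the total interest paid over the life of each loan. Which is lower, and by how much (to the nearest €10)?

Loan A by €2,680

Loan A: monthly rate = 14.84%/12 = 0.0123667; payment = 20,000 × 0.0123667 / (1 − (1+0.0123667)^−24) = €968.21.
Total interest on Loan A = 24 × €968.21 − €20,000 = €3,237.04.
Loan B: at 17.70% the monthly rate is 0.0147500, so the payment is 20,000 × 0.0147500 / (1 − 1.0147500^−36) = €720.04.
Total interest on Loan B = 36 × €720.04 − €20,000 = €5,921.44.
Loan A is lower by €2,684.40.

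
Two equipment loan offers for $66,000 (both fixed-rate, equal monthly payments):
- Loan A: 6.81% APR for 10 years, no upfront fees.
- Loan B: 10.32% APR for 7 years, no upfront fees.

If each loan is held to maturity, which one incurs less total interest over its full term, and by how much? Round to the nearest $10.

Loan A: at 6.81% the monthly rate is 0.0056750, so the payment is 66,000 × 0.0056750 / (1 − 1.0056750^−120) = $759.87.
Total interest on Loan A = 120 × $759.87 − $66,000 = $25,184.40.
Loan B: at 10.32% the monthly rate is 0.0086000, so the payment is 66,000 × 0.0086000 / (1 − 1.0086000^−84) = $1,106.62.
Total interest on Loan B = 84 × $1,106.62 − $66,000 = $26,956.08.
Loan A is lower by $1,771.68.

Loan A by $1,770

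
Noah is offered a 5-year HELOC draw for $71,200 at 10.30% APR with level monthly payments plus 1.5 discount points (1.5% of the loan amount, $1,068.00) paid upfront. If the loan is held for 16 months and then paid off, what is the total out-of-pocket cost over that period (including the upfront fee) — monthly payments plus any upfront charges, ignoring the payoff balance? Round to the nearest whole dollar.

$25,441

Monthly rate = 10.3%/12 = 0.0085833; payment = 71,200 × 0.0085833 / (1 − (1+0.0085833)^−60) = $1,523.32.
Total outlay = 16 × $1,523.32 + $1,068.00 = $25,441.12.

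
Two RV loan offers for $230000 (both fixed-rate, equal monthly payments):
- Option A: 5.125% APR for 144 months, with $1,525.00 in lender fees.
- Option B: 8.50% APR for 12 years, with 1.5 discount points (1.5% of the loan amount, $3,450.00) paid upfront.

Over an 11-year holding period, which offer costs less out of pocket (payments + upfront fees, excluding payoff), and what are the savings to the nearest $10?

Option A: at 5.125% the monthly rate is 0.0042708, so the payment is 230,000 × 0.0042708 / (1 − 1.0042708^−144) = $2,141.70.
Option B: monthly rate = 8.5%/12 = 0.0070833; payment = 230,000 × 0.0070833 / (1 − (1+0.0070833)^−144) = $2,553.13.
Over 132 months: Option A costs 132 × $2,141.70 + $1,525.00 = $284,229.40; Option B costs 132 × $2,553.13 + $3,450.00 = $340,463.16.
Option A is cheaper by $340,463.16 − $284,229.40 = $56,233.76.

Option A by $56,230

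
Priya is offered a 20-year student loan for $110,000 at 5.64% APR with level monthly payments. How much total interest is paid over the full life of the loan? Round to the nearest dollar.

Monthly rate = 5.64%/12 = 0.0047000; payment = 110,000 × 0.0047000 / (1 − (1+0.0047000)^−240) = $765.40.
Total paid = 240 × $765.40 = $183,696.00; interest = $183,696.00 − $110,000 = $73,696.00.

$73,696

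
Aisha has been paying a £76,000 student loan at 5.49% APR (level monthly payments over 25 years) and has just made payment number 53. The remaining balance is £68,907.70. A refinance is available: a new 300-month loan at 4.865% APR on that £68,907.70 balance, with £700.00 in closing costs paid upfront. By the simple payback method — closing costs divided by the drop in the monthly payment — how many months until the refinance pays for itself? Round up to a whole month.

11 months

Current payment = 76,000 × 5.49%/12 / (1 − (1+0.0045750)^−300) = £466.25.
Refinanced payment = 68,907.70 × 0.0040542 / (1 − (1+0.0040542)^−300) = £397.43.
Monthly savings = £466.25 − £397.43 = £68.82.
Break-even = £700.00 / £68.82 = 10.17 → 11 months.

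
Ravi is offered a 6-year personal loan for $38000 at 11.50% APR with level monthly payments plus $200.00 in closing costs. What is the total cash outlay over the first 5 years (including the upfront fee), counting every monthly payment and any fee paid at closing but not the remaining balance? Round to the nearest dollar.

At 11.50% the monthly rate is 0.0095833, so the payment is 38,000 × 0.0095833 / (1 − 1.0095833^−72) = $733.06.
Total outlay = 60 × $733.06 + $200.00 = $44,183.60.

$44,184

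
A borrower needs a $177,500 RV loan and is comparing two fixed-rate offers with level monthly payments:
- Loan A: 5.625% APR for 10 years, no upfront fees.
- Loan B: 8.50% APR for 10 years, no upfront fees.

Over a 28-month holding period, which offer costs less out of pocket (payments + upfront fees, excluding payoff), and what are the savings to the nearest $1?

Loan A by $7,375

Loan A: at 5.625% the monthly rate is 0.0046875, so the payment is 177,500 × 0.0046875 / (1 − 1.0046875^−120) = $1,937.35.
Loan B: monthly rate = 8.5%/12 = 0.0070833; payment = 177,500 × 0.0070833 / (1 − (1+0.0070833)^−120) = $2,200.75.
Over 28 months: Loan A costs 28 × $1,937.35 = $54,245.80; Loan B costs 28 × $2,200.75 = $61,621.00.
Loan A is cheaper by $61,621.00 − $54,245.80 = $7,375.20.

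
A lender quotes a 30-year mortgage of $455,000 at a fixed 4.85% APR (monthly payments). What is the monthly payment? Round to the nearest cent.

$2,401.00

At 4.85% the monthly rate is 0.0040417, so the payment is 455,000 × 0.0040417 / (1 − 1.0040417^−360) = $2,401.00.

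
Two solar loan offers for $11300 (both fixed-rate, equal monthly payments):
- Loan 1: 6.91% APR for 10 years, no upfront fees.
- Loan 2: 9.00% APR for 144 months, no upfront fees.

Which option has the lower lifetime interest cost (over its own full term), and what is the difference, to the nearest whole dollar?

Loan 1: monthly rate = 6.91%/12 = 0.0057583; payment = 11,300 × 0.0057583 / (1 − (1+0.0057583)^−120) = $130.68.
Total interest on Loan 1 = 120 × $130.68 − $11,300 = $4,381.60.
Loan 2: monthly rate = 9%/12 = 0.0075000; payment = 11,300 × 0.0075000 / (1 − (1+0.0075000)^−144) = $128.60.
Total interest on Loan 2 = 144 × $128.60 − $11,300 = $7,218.40.
Loan 1 is lower by $2,836.80.

Loan 1 by $2,837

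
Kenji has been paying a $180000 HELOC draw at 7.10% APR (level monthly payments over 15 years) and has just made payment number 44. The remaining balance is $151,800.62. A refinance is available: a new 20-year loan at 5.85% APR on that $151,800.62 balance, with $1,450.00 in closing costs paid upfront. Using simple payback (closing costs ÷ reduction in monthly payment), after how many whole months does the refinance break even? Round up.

Current payment = 180,000 × 7.1%/12 / (1 − (1+0.0059167)^−180) = $1,627.97.
Refinanced payment = 151,800.62 × 0.0048750 / (1 − (1+0.0048750)^−240) = $1,074.45.
Monthly savings = $1,627.97 − $1,074.45 = $553.52.
Break-even = $1,450.00 / $553.52 = 2.62 → 3 months.

3 months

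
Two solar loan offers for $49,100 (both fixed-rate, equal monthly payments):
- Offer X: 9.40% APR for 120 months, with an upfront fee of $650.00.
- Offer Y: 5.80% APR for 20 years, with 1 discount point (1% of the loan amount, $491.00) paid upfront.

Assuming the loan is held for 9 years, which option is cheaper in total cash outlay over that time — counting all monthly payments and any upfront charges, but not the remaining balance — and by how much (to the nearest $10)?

Offer Y by $31,100

Offer X: monthly rate = 9.4%/12 = 0.0078333; payment = 49,100 × 0.0078333 / (1 − (1+0.0078333)^−120) = $632.66.
Offer Y: at 5.80% the monthly rate is 0.0048333, so the payment is 49,100 × 0.0048333 / (1 − 1.0048333^−240) = $346.13.
Over 108 months: Offer X costs 108 × $632.66 + $650.00 = $68,977.28; Offer Y costs 108 × $346.13 + $491.00 = $37,873.04.
Offer Y is cheaper by $68,977.28 − $37,873.04 = $31,104.24.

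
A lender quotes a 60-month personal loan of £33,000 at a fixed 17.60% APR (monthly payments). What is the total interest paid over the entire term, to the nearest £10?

Monthly rate = 17.6%/12 = 0.0146667; payment = 33,000 × 0.0146667 / (1 − (1+0.0146667)^−60) = £830.82.
Total paid = 60 × £830.82 = £49,849.20; interest = £49,849.20 − £33,000 = £16,849.20.

£16,850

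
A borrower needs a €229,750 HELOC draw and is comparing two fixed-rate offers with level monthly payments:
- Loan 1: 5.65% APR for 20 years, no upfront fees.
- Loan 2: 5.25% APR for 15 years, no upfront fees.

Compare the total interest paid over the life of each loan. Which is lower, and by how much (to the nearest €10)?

Loan 1: monthly rate = 5.65%/12 = 0.0047083; payment = 229,750 × 0.0047083 / (1 − (1+0.0047083)^−240) = €1,599.95.
Total interest on Loan 1 = 240 × €1,599.95 − €229,750 = €154,238.00.
Loan 2: at 5.25% the monthly rate is 0.0043750, so the payment is 229,750 × 0.0043750 / (1 − 1.0043750^−180) = €1,846.91.
Total interest on Loan 2 = 180 × €1,846.91 − €229,750 = €102,693.80.
Loan 2 is lower by €51,544.20.

Loan 2 by €51,540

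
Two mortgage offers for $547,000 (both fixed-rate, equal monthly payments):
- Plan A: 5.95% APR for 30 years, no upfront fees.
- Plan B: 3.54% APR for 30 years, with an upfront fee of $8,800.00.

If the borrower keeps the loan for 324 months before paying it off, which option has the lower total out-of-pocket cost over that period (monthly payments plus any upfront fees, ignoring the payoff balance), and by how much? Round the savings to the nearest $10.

Plan B by $248,290

Plan A: at 5.95% the monthly rate is 0.0049583, so the payment is 547,000 × 0.0049583 / (1 − 1.0049583^−360) = $3,261.98.
Plan B: monthly rate = 3.54%/12 = 0.0029500; payment = 547,000 × 0.0029500 / (1 − (1+0.0029500)^−360) = $2,468.50.
Over 324 months: Plan A costs 324 × $3,261.98 = $1,056,881.52; Plan B costs 324 × $2,468.50 + $8,800.00 = $808,594.00.
Plan B is cheaper by $1,056,881.52 − $808,594.00 = $248,287.52.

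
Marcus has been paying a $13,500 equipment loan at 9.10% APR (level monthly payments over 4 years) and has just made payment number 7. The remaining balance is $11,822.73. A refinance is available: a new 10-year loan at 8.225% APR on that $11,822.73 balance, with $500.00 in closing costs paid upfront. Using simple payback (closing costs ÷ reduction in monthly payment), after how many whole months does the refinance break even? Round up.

Current payment = 13,500 × 9.1%/12 / (1 − (1+0.0075833)^−48) = $336.59.
Refinanced payment = 11,822.73 × 0.0068542 / (1 − (1+0.0068542)^−120) = $144.85.
Monthly savings = $336.59 − $144.85 = $191.74.
Break-even = $500.00 / $191.74 = 2.61 → 3 months.

3 months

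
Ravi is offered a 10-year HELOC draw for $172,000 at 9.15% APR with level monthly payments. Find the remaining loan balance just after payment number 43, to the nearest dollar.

With monthly rate i = 9.15%/12 = 0.0076250, the balance after k of n payments is P · [(1+i)^n − (1+i)^k] / [(1+i)^n − 1].
(1+0.0076250)^120 = 2.48812445 and (1+0.0076250)^43 = 1.38629025, so the balance is 172,000 × (2.48812445 − 1.38629025) / (2.48812445 − 1) = $127,351.90.

$127,352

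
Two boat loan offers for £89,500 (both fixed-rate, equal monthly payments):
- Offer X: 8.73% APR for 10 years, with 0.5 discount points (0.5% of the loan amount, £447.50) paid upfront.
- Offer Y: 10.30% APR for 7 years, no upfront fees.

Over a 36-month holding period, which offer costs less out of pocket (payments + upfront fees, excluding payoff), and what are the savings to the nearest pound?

Offer X by £13,197

Offer X: monthly rate = 8.73%/12 = 0.0072750; payment = 89,500 × 0.0072750 / (1 − (1+0.0072750)^−120) = £1,120.71.
Offer Y: monthly rate = 10.3%/12 = 0.0085833; payment = 89,500 × 0.0085833 / (1 − (1+0.0085833)^−84) = £1,499.72.
Over 36 months: Offer X costs 36 × £1,120.71 + £447.50 = £40,793.06; Offer Y costs 36 × £1,499.72 = £53,989.92.
Offer X is cheaper by £53,989.92 − £40,793.06 = £13,196.86.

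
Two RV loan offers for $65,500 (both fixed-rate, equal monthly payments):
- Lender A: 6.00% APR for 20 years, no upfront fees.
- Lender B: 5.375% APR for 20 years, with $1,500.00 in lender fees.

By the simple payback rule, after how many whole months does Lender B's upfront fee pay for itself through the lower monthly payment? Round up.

Lender A: monthly rate = 6%/12 = 0.0050000; payment = 65,500 × 0.0050000 / (1 − (1+0.0050000)^−240) = $469.26.
Lender B: monthly rate = 5.375%/12 = 0.0044792; payment = 65,500 × 0.0044792 / (1 − (1+0.0044792)^−240) = $445.95.
Monthly savings = $469.26 − $445.95 = $23.31.
Break-even = $1,500.00 / $23.31 = 64.35 → 65 months.

65 months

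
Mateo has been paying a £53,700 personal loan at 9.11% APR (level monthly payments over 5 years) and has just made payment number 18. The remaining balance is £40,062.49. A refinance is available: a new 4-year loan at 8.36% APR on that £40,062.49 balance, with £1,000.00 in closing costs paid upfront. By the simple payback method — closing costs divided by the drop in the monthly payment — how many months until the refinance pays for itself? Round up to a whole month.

8 months

Current payment = 53,700 × 9.11%/12 / (1 − (1+0.0075917)^−60) = £1,117.59.
Refinanced payment = 40,062.49 × 0.0069667 / (1 − (1+0.0069667)^−48) = £984.83.
Monthly savings = £1,117.59 − £984.83 = £132.76.
Break-even = £1,000.00 / £132.76 = 7.53 → 8 months.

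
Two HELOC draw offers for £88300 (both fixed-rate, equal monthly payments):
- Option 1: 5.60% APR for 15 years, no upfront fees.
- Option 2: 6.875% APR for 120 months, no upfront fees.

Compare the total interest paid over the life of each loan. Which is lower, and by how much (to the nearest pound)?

Option 2 by £8,365

Option 1: monthly rate = 5.6%/12 = 0.0046667; payment = 88,300 × 0.0046667 / (1 − (1+0.0046667)^−180) = £726.18.
Total interest on Option 1 = 180 × £726.18 − £88,300 = £42,412.40.
Option 2: monthly rate = 6.875%/12 = 0.0057292; payment = 88,300 × 0.0057292 / (1 − (1+0.0057292)^−120) = £1,019.56.
Total interest on Option 2 = 120 × £1,019.56 − £88,300 = £34,047.20.
Option 2 is lower by £8,365.20.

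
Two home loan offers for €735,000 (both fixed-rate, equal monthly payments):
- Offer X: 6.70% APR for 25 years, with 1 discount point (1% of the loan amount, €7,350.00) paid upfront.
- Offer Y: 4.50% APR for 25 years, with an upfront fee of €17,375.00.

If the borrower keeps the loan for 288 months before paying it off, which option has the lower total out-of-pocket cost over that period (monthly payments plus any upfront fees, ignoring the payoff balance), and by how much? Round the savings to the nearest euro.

Offer Y by €269,234

Offer X: at 6.70% the monthly rate is 0.0055833, so the payment is 735,000 × 0.0055833 / (1 − 1.0055833^−300) = €5,055.02.
Offer Y: at 4.50% the monthly rate is 0.0037500, so the payment is 735,000 × 0.0037500 / (1 − 1.0037500^−300) = €4,085.37.
Over 288 months: Offer X costs 288 × €5,055.02 + €7,350.00 = €1,463,195.76; Offer Y costs 288 × €4,085.37 + €17,375.00 = €1,193,961.56.
Offer Y is cheaper by €1,463,195.76 − €1,193,961.56 = €269,234.20.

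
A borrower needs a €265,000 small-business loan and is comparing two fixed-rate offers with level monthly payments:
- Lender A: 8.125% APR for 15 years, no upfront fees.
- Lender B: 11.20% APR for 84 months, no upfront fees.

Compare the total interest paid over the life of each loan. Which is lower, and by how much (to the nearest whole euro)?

Lender B by €75,805

Lender A: at 8.125% the monthly rate is 0.0067708, so the payment is 265,000 × 0.0067708 / (1 − 1.0067708^−180) = €2,551.64.
Total interest on Lender A = 180 × €2,551.64 − €265,000 = €194,295.20.
Lender B: at 11.20% the monthly rate is 0.0093333, so the payment is 265,000 × 0.0093333 / (1 − 1.0093333^−84) = €4,565.36.
Total interest on Lender B = 84 × €4,565.36 − €265,000 = €118,490.24.
Lender B is lower by €75,804.96.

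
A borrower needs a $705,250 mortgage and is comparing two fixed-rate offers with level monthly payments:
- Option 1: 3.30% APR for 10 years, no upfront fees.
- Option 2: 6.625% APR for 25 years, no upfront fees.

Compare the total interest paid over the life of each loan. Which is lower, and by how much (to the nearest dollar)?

Option 1 by $616,174

Option 1: monthly rate = 3.3%/12 = 0.0027500; payment = 705,250 × 0.0027500 / (1 − (1+0.0027500)^−120) = $6,908.04.
Total interest on Option 1 = 120 × $6,908.04 − $705,250 = $123,714.80.
Option 2: at 6.625% the monthly rate is 0.0055208, so the payment is 705,250 × 0.0055208 / (1 − 1.0055208^−300) = $4,817.13.
Total interest on Option 2 = 300 × $4,817.13 − $705,250 = $739,889.00.
Option 1 is lower by $616,174.20.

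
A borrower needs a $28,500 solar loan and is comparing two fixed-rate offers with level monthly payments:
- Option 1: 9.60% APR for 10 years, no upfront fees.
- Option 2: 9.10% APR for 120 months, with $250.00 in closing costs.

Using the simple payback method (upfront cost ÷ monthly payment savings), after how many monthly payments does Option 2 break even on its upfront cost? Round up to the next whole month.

Option 1: at 9.60% the monthly rate is 0.0080000, so the payment is 28,500 × 0.0080000 / (1 − 1.0080000^−120) = $370.35.
Option 2: at 9.10% the monthly rate is 0.0075833, so the payment is 28,500 × 0.0075833 / (1 − 1.0075833^−120) = $362.57.
Monthly savings = $370.35 − $362.57 = $7.78.
Break-even = $250.00 / $7.78 = 32.13 → 33 months.

33 months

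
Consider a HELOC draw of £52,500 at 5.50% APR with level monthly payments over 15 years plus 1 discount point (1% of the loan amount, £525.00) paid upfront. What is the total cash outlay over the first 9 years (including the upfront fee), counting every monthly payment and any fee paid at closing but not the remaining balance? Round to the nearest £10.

£46,850

Monthly rate = 5.5%/12 = 0.0045833; payment = 52,500 × 0.0045833 / (1 − (1+0.0045833)^−180) = £428.97.
Total outlay = 108 × £428.97 + £525.00 = £46,853.76.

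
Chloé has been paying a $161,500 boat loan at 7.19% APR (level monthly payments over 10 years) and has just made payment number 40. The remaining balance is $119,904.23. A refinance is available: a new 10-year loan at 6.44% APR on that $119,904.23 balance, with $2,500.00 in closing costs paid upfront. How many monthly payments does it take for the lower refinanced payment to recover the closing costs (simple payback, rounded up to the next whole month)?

Current payment = 161,500 × 7.19%/12 / (1 − (1+0.0059917)^−120) = $1,891.00.
Refinanced payment = 119,904.23 × 0.0053667 / (1 − (1+0.0053667)^−120) = $1,357.83.
Monthly savings = $1,891.00 − $1,357.83 = $533.17.
Break-even = $2,500.00 / $533.17 = 4.69 → 5 months.

5 months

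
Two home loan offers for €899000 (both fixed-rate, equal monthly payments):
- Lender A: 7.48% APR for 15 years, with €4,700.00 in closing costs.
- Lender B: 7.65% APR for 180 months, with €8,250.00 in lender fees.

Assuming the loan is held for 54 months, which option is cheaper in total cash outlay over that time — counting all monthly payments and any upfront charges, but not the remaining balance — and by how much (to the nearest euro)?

Lender A by €8,250

Lender A: at 7.48% the monthly rate is 0.0062333, so the payment is 899,000 × 0.0062333 / (1 − 1.0062333^−180) = €8,323.63.
Lender B: monthly rate = 7.65%/12 = 0.0063750; payment = 899,000 × 0.0063750 / (1 − (1+0.0063750)^−180) = €8,410.66.
Over 54 months: Lender A costs 54 × €8,323.63 + €4,700.00 = €454,176.02; Lender B costs 54 × €8,410.66 + €8,250.00 = €462,425.64.
Lender A is cheaper by €462,425.64 − €454,176.02 = €8,249.62.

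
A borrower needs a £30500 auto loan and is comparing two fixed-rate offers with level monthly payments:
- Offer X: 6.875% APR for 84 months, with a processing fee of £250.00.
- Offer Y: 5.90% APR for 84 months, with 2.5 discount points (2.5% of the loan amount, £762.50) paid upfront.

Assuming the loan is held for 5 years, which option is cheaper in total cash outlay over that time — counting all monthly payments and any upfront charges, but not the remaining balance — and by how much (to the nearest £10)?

Offer X: at 6.875% the monthly rate is 0.0057292, so the payment is 30,500 × 0.0057292 / (1 − 1.0057292^−84) = £458.47.
Offer Y: at 5.90% the monthly rate is 0.0049167, so the payment is 30,500 × 0.0049167 / (1 − 1.0049167^−84) = £444.10.
Over 60 months: Offer X costs 60 × £458.47 + £250.00 = £27,758.20; Offer Y costs 60 × £444.10 + £762.50 = £27,408.50.
Offer Y is cheaper by £27,758.20 − £27,408.50 = £349.70.

Offer Y by £350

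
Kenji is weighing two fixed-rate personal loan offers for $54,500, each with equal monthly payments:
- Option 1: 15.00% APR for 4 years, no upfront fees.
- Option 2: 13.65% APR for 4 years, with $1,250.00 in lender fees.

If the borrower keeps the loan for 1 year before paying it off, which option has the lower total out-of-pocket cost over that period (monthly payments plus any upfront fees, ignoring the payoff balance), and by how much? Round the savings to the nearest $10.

Option 1: at 15.00% the monthly rate is 0.0125000, so the payment is 54,500 × 0.0125000 / (1 − 1.0125000^−48) = $1,516.78.
Option 2: monthly rate = 13.65%/12 = 0.0113750; payment = 54,500 × 0.0113750 / (1 − (1+0.0113750)^−48) = $1,479.74.
Over 12 months: Option 1 costs 12 × $1,516.78 = $18,201.36; Option 2 costs 12 × $1,479.74 + $1,250.00 = $19,006.88.
Option 1 is cheaper by $19,006.88 − $18,201.36 = $805.52.

Option 1 by $810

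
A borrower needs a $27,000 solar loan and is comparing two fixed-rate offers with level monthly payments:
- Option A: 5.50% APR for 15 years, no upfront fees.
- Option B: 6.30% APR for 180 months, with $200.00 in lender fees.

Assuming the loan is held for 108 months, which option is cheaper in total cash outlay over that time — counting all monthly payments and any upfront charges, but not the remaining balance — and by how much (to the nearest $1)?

Option A: monthly rate = 5.5%/12 = 0.0045833; payment = 27,000 × 0.0045833 / (1 − (1+0.0045833)^−180) = $220.61.
Option B: monthly rate = 6.3%/12 = 0.0052500; payment = 27,000 × 0.0052500 / (1 − (1+0.0052500)^−180) = $232.24.
Over 108 months: Option A costs 108 × $220.61 = $23,825.88; Option B costs 108 × $232.24 + $200.00 = $25,281.92.
Option A is cheaper by $25,281.92 − $23,825.88 = $1,456.04.

Option A by $1,456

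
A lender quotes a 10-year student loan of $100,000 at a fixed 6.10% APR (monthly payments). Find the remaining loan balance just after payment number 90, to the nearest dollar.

$30,958

With monthly rate i = 6.1%/12 = 0.0050833, the balance after k of n payments is P · [(1+i)^n − (1+i)^k] / [(1+i)^n − 1].
(1+0.0050833)^120 = 1.83758979 and (1+0.0050833)^90 = 1.57828863, so the balance is 100,000 × (1.83758979 − 1.57828863) / (1.83758979 − 1) = $30,958.01.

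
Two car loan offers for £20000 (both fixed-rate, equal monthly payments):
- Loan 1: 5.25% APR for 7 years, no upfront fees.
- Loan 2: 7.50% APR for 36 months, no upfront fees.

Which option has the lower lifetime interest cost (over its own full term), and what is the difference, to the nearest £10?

Loan 1: monthly rate = 5.25%/12 = 0.0043750; payment = 20,000 × 0.0043750 / (1 − (1+0.0043750)^−84) = £285.03.
Total interest on Loan 1 = 84 × £285.03 − £20,000 = £3,942.52.
Loan 2: monthly rate = 7.5%/12 = 0.0062500; payment = 20,000 × 0.0062500 / (1 − (1+0.0062500)^−36) = £622.12.
Total interest on Loan 2 = 36 × £622.12 − £20,000 = £2,396.32.
Loan 2 is lower by £1,546.20.

Loan 2 by £1,550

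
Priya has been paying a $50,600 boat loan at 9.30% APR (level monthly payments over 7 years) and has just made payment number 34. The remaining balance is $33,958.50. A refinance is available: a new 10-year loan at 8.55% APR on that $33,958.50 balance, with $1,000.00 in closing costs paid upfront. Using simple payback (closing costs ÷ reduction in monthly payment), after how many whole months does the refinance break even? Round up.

Current payment = 50,600 × 9.3%/12 / (1 − (1+0.0077500)^−84) = $821.83.
Refinanced payment = 33,958.50 × 0.0071250 / (1 − (1+0.0071250)^−120) = $421.95.
Monthly savings = $821.83 − $421.95 = $399.88.
Break-even = $1,000.00 / $399.88 = 2.50 → 3 months.

3 months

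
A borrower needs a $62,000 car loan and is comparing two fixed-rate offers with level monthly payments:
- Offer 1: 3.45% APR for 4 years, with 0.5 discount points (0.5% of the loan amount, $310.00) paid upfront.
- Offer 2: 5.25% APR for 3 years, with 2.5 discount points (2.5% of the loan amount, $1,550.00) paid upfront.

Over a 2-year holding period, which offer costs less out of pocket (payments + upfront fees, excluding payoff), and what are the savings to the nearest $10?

Offer 1 by $12,770

Offer 1: at 3.45% the monthly rate is 0.0028750, so the payment is 62,000 × 0.0028750 / (1 − 1.0028750^−48) = $1,384.69.
Offer 2: monthly rate = 5.25%/12 = 0.0043750; payment = 62,000 × 0.0043750 / (1 − (1+0.0043750)^−36) = $1,865.16.
Over 24 months: Offer 1 costs 24 × $1,384.69 + $310.00 = $33,542.56; Offer 2 costs 24 × $1,865.16 + $1,550.00 = $46,313.84.
Offer 1 is cheaper by $46,313.84 − $33,542.56 = $12,771.28.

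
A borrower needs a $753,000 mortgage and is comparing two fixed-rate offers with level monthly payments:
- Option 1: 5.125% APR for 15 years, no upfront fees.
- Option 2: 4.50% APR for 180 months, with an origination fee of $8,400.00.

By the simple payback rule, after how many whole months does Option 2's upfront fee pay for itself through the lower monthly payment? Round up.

35 months

Option 1: monthly rate = 5.125%/12 = 0.0042708; payment = 753,000 × 0.0042708 / (1 − (1+0.0042708)^−180) = $6,003.82.
Option 2: monthly rate = 4.5%/12 = 0.0037500; payment = 753,000 × 0.0037500 / (1 − (1+0.0037500)^−180) = $5,760.40.
Monthly savings = $6,003.82 − $5,760.40 = $243.42.
Break-even = $8,400.00 / $243.42 = 34.51 → 35 months.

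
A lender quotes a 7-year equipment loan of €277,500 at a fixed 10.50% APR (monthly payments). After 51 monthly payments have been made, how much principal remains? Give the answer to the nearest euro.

€133,606

With monthly rate i = 10.5%/12 = 0.0087500, the balance after k of n payments is P · [(1+i)^n − (1+i)^k] / [(1+i)^n − 1].
(1+0.0087500)^84 = 2.07882537 and (1+0.0087500)^51 = 1.55941222, so the balance is 277,500 × (2.07882537 − 1.55941222) / (2.07882537 − 1) = €133,605.64.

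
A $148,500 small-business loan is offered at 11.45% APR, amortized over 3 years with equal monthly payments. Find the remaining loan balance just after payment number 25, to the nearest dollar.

$50,869

With monthly rate i = 11.45%/12 = 0.0095417, the balance after k of n payments is P · [(1+i)^n − (1+i)^k] / [(1+i)^n − 1].
(1+0.0095417)^36 = 1.40757951 and (1+0.0095417)^25 = 1.26796190, so the balance is 148,500 × (1.40757951 − 1.26796190) / (1.40757951 − 1) = $50,869.13.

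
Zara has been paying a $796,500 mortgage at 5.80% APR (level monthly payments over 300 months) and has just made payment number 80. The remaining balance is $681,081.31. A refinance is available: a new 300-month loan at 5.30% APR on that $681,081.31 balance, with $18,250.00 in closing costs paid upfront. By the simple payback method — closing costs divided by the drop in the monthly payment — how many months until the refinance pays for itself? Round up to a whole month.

20 months

Current payment = 796,500 × 5.8%/12 / (1 − (1+0.0048333)^−300) = $5,034.93.
Refinanced payment = 681,081.31 × 0.0044167 / (1 − (1+0.0044167)^−300) = $4,101.48.
Monthly savings = $5,034.93 − $4,101.48 = $933.45.
Break-even = $18,250.00 / $933.45 = 19.55 → 20 months.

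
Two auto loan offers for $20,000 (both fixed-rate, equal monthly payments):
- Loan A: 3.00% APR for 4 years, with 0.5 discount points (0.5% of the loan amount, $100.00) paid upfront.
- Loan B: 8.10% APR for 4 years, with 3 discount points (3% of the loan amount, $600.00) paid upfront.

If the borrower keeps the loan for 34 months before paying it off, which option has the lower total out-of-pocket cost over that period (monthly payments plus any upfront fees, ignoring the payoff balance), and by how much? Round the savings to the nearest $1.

Loan A by $2,081

Loan A: at 3.00% the monthly rate is 0.0025000, so the payment is 20,000 × 0.0025000 / (1 − 1.0025000^−48) = $442.69.
Loan B: at 8.10% the monthly rate is 0.0067500, so the payment is 20,000 × 0.0067500 / (1 − 1.0067500^−48) = $489.20.
Over 34 months: Loan A costs 34 × $442.69 + $100.00 = $15,151.46; Loan B costs 34 × $489.20 + $600.00 = $17,232.80.
Loan A is cheaper by $17,232.80 − $15,151.46 = $2,081.34.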